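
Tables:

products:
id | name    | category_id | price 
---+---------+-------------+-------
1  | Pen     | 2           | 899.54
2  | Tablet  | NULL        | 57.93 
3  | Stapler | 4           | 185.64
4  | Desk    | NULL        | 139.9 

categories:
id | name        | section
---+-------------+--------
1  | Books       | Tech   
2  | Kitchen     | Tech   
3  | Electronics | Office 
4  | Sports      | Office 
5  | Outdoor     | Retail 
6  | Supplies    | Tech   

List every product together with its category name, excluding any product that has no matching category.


INNER JOIN keeps only products rows whose category_id matches an id in categories. Walk through each product:
  - product 1 (Pen): category_id=2 -> matches Kitchen
  - product 2 (Tablet): category_id=NULL, no match -> dropped
  - product 3 (Stapler): category_id=4 -> matches Sports
  - product 4 (Desk): category_id=NULL, no match -> dropped
So 2 of 4 rows are dropped.

SQL:
SELECT a.name, b.name AS category
FROM products a
INNER JOIN categories b ON a.category_id = b.id

Result:
name    | category
--------+---------
Pen     | Kitchen 
Stapler | Sports  


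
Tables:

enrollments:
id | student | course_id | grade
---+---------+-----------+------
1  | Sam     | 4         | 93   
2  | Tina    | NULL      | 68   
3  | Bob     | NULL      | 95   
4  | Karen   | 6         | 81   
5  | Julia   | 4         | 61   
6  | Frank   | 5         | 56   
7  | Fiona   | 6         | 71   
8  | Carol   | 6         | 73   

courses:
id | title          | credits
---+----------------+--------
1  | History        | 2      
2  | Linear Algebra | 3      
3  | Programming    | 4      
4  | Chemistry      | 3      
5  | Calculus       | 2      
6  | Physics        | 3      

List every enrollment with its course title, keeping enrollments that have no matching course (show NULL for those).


LEFT JOIN keeps every row from enrollments (the left table); where course_id has no match in courses, the course columns become NULL. Walk through each enrollment:
  - enrollment 1 (Sam): course_id=4 -> matches Chemistry
  - enrollment 2 (Tina): course_id=NULL, no match -> kept with NULL
  - enrollment 3 (Bob): course_id=NULL, no match -> kept with NULL
  - enrollment 4 (Karen): course_id=6 -> matches Physics
  - enrollment 5 (Julia): course_id=4 -> matches Chemistry
  - enrollment 6 (Frank): course_id=5 -> matches Calculus
  - enrollment 7 (Fiona): course_id=6 -> matches Physics
  - enrollment 8 (Carol): course_id=6 -> matches Physics
All 8 rows appear; 2 have NULL course.

SQL:
SELECT a.student, b.title AS course
FROM enrollments a
LEFT JOIN courses b ON a.course_id = b.id

Result:
student | course   
--------+----------
Sam     | Chemistry
Tina    | NULL     
Bob     | NULL     
Karen   | Physics  
Julia   | Chemistry
Frank   | Calculus 
Fiona   | Physics  
Carol   | Physics  


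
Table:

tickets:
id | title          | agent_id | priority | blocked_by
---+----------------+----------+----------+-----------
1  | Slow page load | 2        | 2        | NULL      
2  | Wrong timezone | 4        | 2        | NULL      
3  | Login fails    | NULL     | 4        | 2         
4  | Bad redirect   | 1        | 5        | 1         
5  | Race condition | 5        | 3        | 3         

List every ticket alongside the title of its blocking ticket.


This is a self-join: tickets is joined to a second copy of itself, matching each row's blocked_by to another row's id. Use LEFT JOIN so rows with blocked_by=NULL are kept.
  - ticket 1 (Slow page load): blocked_by=NULL -> NULL
  - ticket 2 (Wrong timezone): blocked_by=NULL -> NULL
  - ticket 3 (Login fails): blocked_by=2 -> Wrong timezone
  - ticket 4 (Bad redirect): blocked_by=1 -> Slow page load
  - ticket 5 (Race condition): blocked_by=3 -> Login fails

SQL:
SELECT a.title AS item, b.title AS blocked_by
FROM tickets a
LEFT JOIN tickets b ON a.blocked_by = b.id

Result:
item           | blocked_by    
---------------+---------------
Slow page load | NULL          
Wrong timezone | NULL          
Login fails    | Wrong timezone
Bad redirect   | Slow page load
Race condition | Login fails   


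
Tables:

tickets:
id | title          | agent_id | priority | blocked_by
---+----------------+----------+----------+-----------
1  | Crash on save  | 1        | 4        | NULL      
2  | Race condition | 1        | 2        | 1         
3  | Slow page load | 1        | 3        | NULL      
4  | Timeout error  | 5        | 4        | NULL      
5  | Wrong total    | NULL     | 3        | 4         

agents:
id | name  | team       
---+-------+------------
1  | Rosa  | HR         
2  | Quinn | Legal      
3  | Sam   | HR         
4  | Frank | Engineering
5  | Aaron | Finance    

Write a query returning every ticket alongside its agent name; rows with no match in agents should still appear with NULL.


LEFT JOIN keeps every row from tickets (the left table); where agent_id has no match in agents, the agent columns become NULL. Walk through each ticket:
  - ticket 1 (Crash on save): agent_id=1 -> matches Rosa
  - ticket 2 (Race condition): agent_id=1 -> matches Rosa
  - ticket 3 (Slow page load): agent_id=1 -> matches Rosa
  - ticket 4 (Timeout error): agent_id=5 -> matches Aaron
  - ticket 5 (Wrong total): agent_id=NULL, no match -> kept with NULL
All 5 rows appear; 1 has NULL agent.

SQL:
SELECT a.title, b.name AS agent
FROM tickets a
LEFT JOIN agents b ON a.agent_id = b.id

Result:
title          | agent
---------------+------
Crash on save  | Rosa 
Race condition | Rosa 
Slow page load | Rosa 
Timeout error  | Aaron
Wrong total    | NULL 


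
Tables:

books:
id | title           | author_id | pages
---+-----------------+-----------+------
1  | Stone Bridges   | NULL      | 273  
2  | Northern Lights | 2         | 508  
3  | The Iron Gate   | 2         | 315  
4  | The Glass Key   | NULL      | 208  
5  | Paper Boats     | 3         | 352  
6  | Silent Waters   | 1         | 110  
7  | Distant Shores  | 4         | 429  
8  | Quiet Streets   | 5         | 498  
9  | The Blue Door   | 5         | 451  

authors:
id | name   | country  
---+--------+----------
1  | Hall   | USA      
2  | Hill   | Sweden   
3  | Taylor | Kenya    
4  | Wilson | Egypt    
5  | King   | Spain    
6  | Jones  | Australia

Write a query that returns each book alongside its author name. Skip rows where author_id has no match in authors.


INNER JOIN keeps only books rows whose author_id matches an id in authors. Walk through each book:
  - book 1 (Stone Bridges): author_id=NULL, no match -> dropped
  - book 2 (Northern Lights): author_id=2 -> matches Hill
  - book 3 (The Iron Gate): author_id=2 -> matches Hill
  - book 4 (The Glass Key): author_id=NULL, no match -> dropped
  - book 5 (Paper Boats): author_id=3 -> matches Taylor
  - book 6 (Silent Waters): author_id=1 -> matches Hall
  - book 7 (Distant Shores): author_id=4 -> matches Wilson
  - book 8 (Quiet Streets): author_id=5 -> matches King
  - book 9 (The Blue Door): author_id=5 -> matches King
So 2 of 9 rows are dropped.

SQL:
SELECT a.title, b.name AS author
FROM books a
INNER JOIN authors b ON a.author_id = b.id

Result:
title           | author
----------------+-------
Northern Lights | Hill  
The Iron Gate   | Hill  
Paper Boats     | Taylor
Silent Waters   | Hall  
Distant Shores  | Wilson
Quiet Streets   | King  
The Blue Door   | King  


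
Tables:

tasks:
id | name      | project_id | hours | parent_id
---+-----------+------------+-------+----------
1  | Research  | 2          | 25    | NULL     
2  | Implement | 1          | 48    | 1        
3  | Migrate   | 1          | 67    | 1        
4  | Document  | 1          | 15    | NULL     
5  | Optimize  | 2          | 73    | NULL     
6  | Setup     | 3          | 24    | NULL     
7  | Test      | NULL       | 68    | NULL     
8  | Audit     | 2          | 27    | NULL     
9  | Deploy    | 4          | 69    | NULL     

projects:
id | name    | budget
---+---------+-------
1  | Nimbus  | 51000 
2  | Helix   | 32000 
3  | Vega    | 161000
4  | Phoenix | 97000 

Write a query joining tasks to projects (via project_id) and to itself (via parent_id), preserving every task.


Two LEFT JOINs from the same base table tasks: one to projects via project_id, one to tasks itself via parent_id. Both are LEFT so every task is preserved.
Match against projects:
  - task 1 (Research): project_id=2 -> matches Helix
  - task 2 (Implement): project_id=1 -> matches Nimbus
  - task 3 (Migrate): project_id=1 -> matches Nimbus
  - task 4 (Document): project_id=1 -> matches Nimbus
  - task 5 (Optimize): project_id=2 -> matches Helix
  - task 6 (Setup): project_id=3 -> matches Vega
  - task 7 (Test): project_id=NULL, no match -> kept with NULL
  - task 8 (Audit): project_id=2 -> matches Helix
  - task 9 (Deploy): project_id=4 -> matches Phoenix
Match against tasks (self):
  - task 1 (Research): parent_id=NULL -> NULL
  - task 2 (Implement): parent_id=1 -> Research
  - task 3 (Migrate): parent_id=1 -> Research
  - task 4 (Document): parent_id=NULL -> NULL
  - task 5 (Optimize): parent_id=NULL -> NULL
  - task 6 (Setup): parent_id=NULL -> NULL
  - task 7 (Test): parent_id=NULL -> NULL
  - task 8 (Audit): parent_id=NULL -> NULL
  - task 9 (Deploy): parent_id=NULL -> NULL

SQL:
SELECT a.name, b.name AS project, c.name AS parent
FROM tasks a
LEFT JOIN projects b ON a.project_id = b.id
LEFT JOIN tasks c ON a.parent_id = c.id

Result:
name      | project | parent  
----------+---------+---------
Research  | Helix   | NULL    
Implement | Nimbus  | Research
Migrate   | Nimbus  | Research
Document  | Nimbus  | NULL    
Optimize  | Helix   | NULL    
Setup     | Vega    | NULL    
Test      | NULL    | NULL    
Audit     | Helix   | NULL    
Deploy    | Phoenix | NULL    


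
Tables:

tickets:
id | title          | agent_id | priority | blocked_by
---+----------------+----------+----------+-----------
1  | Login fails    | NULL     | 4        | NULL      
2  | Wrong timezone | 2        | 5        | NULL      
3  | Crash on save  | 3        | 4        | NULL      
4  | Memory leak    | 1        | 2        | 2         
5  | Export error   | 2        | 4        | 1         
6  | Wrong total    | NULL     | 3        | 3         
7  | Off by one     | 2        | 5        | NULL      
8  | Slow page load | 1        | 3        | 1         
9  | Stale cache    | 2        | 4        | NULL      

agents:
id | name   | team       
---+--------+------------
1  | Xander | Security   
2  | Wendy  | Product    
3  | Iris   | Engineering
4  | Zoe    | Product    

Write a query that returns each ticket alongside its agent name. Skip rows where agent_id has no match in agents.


INNER JOIN keeps only tickets rows whose agent_id matches an id in agents. Walk through each ticket:
  - ticket 1 (Login fails): agent_id=NULL, no match -> dropped
  - ticket 2 (Wrong timezone): agent_id=2 -> matches Wendy
  - ticket 3 (Crash on save): agent_id=3 -> matches Iris
  - ticket 4 (Memory leak): agent_id=1 -> matches Xander
  - ticket 5 (Export error): agent_id=2 -> matches Wendy
  - ticket 6 (Wrong total): agent_id=NULL, no match -> dropped
  - ticket 7 (Off by one): agent_id=2 -> matches Wendy
  - ticket 8 (Slow page load): agent_id=1 -> matches Xander
  - ticket 9 (Stale cache): agent_id=2 -> matches Wendy
So 2 of 9 rows are dropped.

SQL:
SELECT a.title, b.name AS agent
FROM tickets a
INNER JOIN agents b ON a.agent_id = b.id

Result:
title          | agent 
---------------+-------
Wrong timezone | Wendy 
Crash on save  | Iris  
Memory leak    | Xander
Export error   | Wendy 
Off by one     | Wendy 
Slow page load | Xander
Stale cache    | Wendy 


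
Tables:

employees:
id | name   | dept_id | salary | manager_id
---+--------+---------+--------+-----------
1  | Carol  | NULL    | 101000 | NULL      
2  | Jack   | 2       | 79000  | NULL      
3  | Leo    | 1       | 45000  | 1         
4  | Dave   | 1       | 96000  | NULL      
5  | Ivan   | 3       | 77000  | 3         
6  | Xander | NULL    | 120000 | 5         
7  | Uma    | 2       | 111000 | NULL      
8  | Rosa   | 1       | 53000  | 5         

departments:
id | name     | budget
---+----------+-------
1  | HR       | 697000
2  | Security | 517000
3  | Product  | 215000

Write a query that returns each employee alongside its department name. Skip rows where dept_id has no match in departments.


INNER JOIN keeps only employees rows whose dept_id matches an id in departments. Walk through each employee:
  - employee 1 (Carol): dept_id=NULL, no match -> dropped
  - employee 2 (Jack): dept_id=2 -> matches Security
  - employee 3 (Leo): dept_id=1 -> matches HR
  - employee 4 (Dave): dept_id=1 -> matches HR
  - employee 5 (Ivan): dept_id=3 -> matches Product
  - employee 6 (Xander): dept_id=NULL, no match -> dropped
  - employee 7 (Uma): dept_id=2 -> matches Security
  - employee 8 (Rosa): dept_id=1 -> matches HR
So 2 of 8 rows are dropped.

SQL:
SELECT a.name, b.name AS department
FROM employees a
INNER JOIN departments b ON a.dept_id = b.id

Result:
name | department
-----+-----------
Jack | Security  
Leo  | HR        
Dave | HR        
Ivan | Product   
Uma  | Security  
Rosa | HR        


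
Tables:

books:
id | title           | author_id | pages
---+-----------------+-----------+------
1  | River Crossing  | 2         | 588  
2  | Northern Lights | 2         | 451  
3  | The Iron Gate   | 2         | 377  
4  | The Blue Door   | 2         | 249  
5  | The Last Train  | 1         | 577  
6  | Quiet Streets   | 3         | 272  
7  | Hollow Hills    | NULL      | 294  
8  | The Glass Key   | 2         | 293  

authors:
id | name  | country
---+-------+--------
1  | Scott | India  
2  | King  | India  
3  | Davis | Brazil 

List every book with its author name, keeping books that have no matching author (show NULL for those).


LEFT JOIN keeps every row from books (the left table); where author_id has no match in authors, the author columns become NULL. Walk through each book:
  - book 1 (River Crossing): author_id=2 -> matches King
  - book 2 (Northern Lights): author_id=2 -> matches King
  - book 3 (The Iron Gate): author_id=2 -> matches King
  - book 4 (The Blue Door): author_id=2 -> matches King
  - book 5 (The Last Train): author_id=1 -> matches Scott
  - book 6 (Quiet Streets): author_id=3 -> matches Davis
  - book 7 (Hollow Hills): author_id=NULL, no match -> kept with NULL
  - book 8 (The Glass Key): author_id=2 -> matches King
All 8 rows appear; 1 has NULL author.

SQL:
SELECT a.title, b.name AS author
FROM books a
LEFT JOIN authors b ON a.author_id = b.id

Result:
title           | author
----------------+-------
River Crossing  | King  
Northern Lights | King  
The Iron Gate   | King  
The Blue Door   | King  
The Last Train  | Scott 
Quiet Streets   | Davis 
Hollow Hills    | NULL  
The Glass Key   | King  


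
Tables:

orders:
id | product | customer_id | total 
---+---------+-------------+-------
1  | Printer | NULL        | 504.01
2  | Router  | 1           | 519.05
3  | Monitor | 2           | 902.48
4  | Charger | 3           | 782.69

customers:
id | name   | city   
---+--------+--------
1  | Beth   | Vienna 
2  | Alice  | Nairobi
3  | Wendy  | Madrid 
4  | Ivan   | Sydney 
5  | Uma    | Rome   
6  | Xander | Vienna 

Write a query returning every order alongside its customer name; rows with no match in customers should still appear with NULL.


LEFT JOIN keeps every row from orders (the left table); where customer_id has no match in customers, the customer columns become NULL. Walk through each order:
  - order 1 (Printer): customer_id=NULL, no match -> kept with NULL
  - order 2 (Router): customer_id=1 -> matches Beth
  - order 3 (Monitor): customer_id=2 -> matches Alice
  - order 4 (Charger): customer_id=3 -> matches Wendy
All 4 rows appear; 1 has NULL customer.

SQL:
SELECT a.product, b.name AS customer
FROM orders a
LEFT JOIN customers b ON a.customer_id = b.id

Result:
product | customer
--------+---------
Printer | NULL    
Router  | Beth    
Monitor | Alice   
Charger | Wendy   


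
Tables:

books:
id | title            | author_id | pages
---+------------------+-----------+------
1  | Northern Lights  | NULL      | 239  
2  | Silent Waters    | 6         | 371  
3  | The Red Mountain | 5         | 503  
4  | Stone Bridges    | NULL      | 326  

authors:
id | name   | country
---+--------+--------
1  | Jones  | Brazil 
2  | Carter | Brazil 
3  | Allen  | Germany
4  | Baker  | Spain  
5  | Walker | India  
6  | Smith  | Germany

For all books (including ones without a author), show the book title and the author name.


LEFT JOIN keeps every row from books (the left table); where author_id has no match in authors, the author columns become NULL. Walk through each book:
  - book 1 (Northern Lights): author_id=NULL, no match -> kept with NULL
  - book 2 (Silent Waters): author_id=6 -> matches Smith
  - book 3 (The Red Mountain): author_id=5 -> matches Walker
  - book 4 (Stone Bridges): author_id=NULL, no match -> kept with NULL
All 4 rows appear; 2 have NULL author.

SQL:
SELECT a.title, b.name AS author
FROM books a
LEFT JOIN authors b ON a.author_id = b.id

Result:
title            | author
-----------------+-------
Northern Lights  | NULL  
Silent Waters    | Smith 
The Red Mountain | Walker
Stone Bridges    | NULL  


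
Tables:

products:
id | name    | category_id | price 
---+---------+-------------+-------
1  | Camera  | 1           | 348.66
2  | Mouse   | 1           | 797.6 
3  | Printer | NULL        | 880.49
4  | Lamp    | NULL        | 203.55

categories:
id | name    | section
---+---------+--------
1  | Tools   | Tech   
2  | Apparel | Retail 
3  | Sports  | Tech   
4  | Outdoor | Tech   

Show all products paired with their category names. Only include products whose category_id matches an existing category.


INNER JOIN keeps only products rows whose category_id matches an id in categories. Walk through each product:
  - product 1 (Camera): category_id=1 -> matches Tools
  - product 2 (Mouse): category_id=1 -> matches Tools
  - product 3 (Printer): category_id=NULL, no match -> dropped
  - product 4 (Lamp): category_id=NULL, no match -> dropped
So 2 of 4 rows are dropped.

SQL:
SELECT a.name, b.name AS category
FROM products a
INNER JOIN categories b ON a.category_id = b.id

Result:
name   | category
-------+---------
Camera | Tools   
Mouse  | Tools   


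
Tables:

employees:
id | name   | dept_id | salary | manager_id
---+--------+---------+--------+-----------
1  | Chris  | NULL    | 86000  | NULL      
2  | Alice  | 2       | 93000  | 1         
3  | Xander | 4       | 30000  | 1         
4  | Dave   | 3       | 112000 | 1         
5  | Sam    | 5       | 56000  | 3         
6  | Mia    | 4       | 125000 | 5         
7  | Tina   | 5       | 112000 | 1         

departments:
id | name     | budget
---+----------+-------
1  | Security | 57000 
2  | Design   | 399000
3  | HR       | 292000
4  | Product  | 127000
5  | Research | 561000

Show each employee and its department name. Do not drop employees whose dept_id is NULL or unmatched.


LEFT JOIN keeps every row from employees (the left table); where dept_id has no match in departments, the department columns become NULL. Walk through each employee:
  - employee 1 (Chris): dept_id=NULL, no match -> kept with NULL
  - employee 2 (Alice): dept_id=2 -> matches Design
  - employee 3 (Xander): dept_id=4 -> matches Product
  - employee 4 (Dave): dept_id=3 -> matches HR
  - employee 5 (Sam): dept_id=5 -> matches Research
  - employee 6 (Mia): dept_id=4 -> matches Product
  - employee 7 (Tina): dept_id=5 -> matches Research
All 7 rows appear; 1 has NULL department.

SQL:
SELECT a.name, b.name AS department
FROM employees a
LEFT JOIN departments b ON a.dept_id = b.id

Result:
name   | department
-------+-----------
Chris  | NULL      
Alice  | Design    
Xander | Product   
Dave   | HR        
Sam    | Research  
Mia    | Product   
Tina   | Research  


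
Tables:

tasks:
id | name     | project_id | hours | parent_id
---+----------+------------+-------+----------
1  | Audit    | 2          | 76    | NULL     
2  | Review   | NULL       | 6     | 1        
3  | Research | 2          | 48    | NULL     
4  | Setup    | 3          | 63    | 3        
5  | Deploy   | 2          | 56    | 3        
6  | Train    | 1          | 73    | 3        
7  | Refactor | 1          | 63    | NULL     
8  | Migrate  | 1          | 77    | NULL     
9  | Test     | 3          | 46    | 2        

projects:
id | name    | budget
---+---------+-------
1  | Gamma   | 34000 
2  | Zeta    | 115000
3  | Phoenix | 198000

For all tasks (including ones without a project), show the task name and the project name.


LEFT JOIN keeps every row from tasks (the left table); where project_id has no match in projects, the project columns become NULL. Walk through each task:
  - task 1 (Audit): project_id=2 -> matches Zeta
  - task 2 (Review): project_id=NULL, no match -> kept with NULL
  - task 3 (Research): project_id=2 -> matches Zeta
  - task 4 (Setup): project_id=3 -> matches Phoenix
  - task 5 (Deploy): project_id=2 -> matches Zeta
  - task 6 (Train): project_id=1 -> matches Gamma
  - task 7 (Refactor): project_id=1 -> matches Gamma
  - task 8 (Migrate): project_id=1 -> matches Gamma
  - task 9 (Test): project_id=3 -> matches Phoenix
All 9 rows appear; 1 has NULL project.

SQL:
SELECT a.name, b.name AS project
FROM tasks a
LEFT JOIN projects b ON a.project_id = b.id

Result:
name     | project
---------+--------
Audit    | Zeta   
Review   | NULL   
Research | Zeta   
Setup    | Phoenix
Deploy   | Zeta   
Train    | Gamma  
Refactor | Gamma  
Migrate  | Gamma  
Test     | Phoenix


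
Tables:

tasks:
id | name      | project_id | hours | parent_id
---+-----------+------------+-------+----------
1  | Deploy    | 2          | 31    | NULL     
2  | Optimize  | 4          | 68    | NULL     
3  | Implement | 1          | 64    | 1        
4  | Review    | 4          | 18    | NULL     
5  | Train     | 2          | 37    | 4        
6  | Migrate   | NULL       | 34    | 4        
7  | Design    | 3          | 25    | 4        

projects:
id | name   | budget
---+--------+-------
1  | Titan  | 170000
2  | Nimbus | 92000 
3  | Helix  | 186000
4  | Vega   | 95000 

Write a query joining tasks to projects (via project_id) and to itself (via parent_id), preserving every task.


Two LEFT JOINs from the same base table tasks: one to projects via project_id, one to tasks itself via parent_id. Both are LEFT so every task is preserved.
Match against projects:
  - task 1 (Deploy): project_id=2 -> matches Nimbus
  - task 2 (Optimize): project_id=4 -> matches Vega
  - task 3 (Implement): project_id=1 -> matches Titan
  - task 4 (Review): project_id=4 -> matches Vega
  - task 5 (Train): project_id=2 -> matches Nimbus
  - task 6 (Migrate): project_id=NULL, no match -> kept with NULL
  - task 7 (Design): project_id=3 -> matches Helix
Match against tasks (self):
  - task 1 (Deploy): parent_id=NULL -> NULL
  - task 2 (Optimize): parent_id=NULL -> NULL
  - task 3 (Implement): parent_id=1 -> Deploy
  - task 4 (Review): parent_id=NULL -> NULL
  - task 5 (Train): parent_id=4 -> Review
  - task 6 (Migrate): parent_id=4 -> Review
  - task 7 (Design): parent_id=4 -> Review

SQL:
SELECT a.name, b.name AS project, c.name AS parent
FROM tasks a
LEFT JOIN projects b ON a.project_id = b.id
LEFT JOIN tasks c ON a.parent_id = c.id

Result:
name      | project | parent
----------+---------+-------
Deploy    | Nimbus  | NULL  
Optimize  | Vega    | NULL  
Implement | Titan   | Deploy
Review    | Vega    | NULL  
Train     | Nimbus  | Review
Migrate   | NULL    | Review
Design    | Helix   | Review


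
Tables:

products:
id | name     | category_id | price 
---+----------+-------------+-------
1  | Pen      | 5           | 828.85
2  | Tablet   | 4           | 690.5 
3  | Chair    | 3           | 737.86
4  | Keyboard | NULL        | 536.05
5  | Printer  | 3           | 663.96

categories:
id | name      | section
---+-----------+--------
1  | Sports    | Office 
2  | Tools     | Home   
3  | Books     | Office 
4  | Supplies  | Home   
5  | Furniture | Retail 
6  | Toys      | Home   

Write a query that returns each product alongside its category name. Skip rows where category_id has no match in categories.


INNER JOIN keeps only products rows whose category_id matches an id in categories. Walk through each product:
  - product 1 (Pen): category_id=5 -> matches Furniture
  - product 2 (Tablet): category_id=4 -> matches Supplies
  - product 3 (Chair): category_id=3 -> matches Books
  - product 4 (Keyboard): category_id=NULL, no match -> dropped
  - product 5 (Printer): category_id=3 -> matches Books
So 1 of 5 rows is dropped.

SQL:
SELECT a.name, b.name AS category
FROM products a
INNER JOIN categories b ON a.category_id = b.id

Result:
name    | category 
--------+----------
Pen     | Furniture
Tablet  | Supplies 
Chair   | Books    
Printer | Books    


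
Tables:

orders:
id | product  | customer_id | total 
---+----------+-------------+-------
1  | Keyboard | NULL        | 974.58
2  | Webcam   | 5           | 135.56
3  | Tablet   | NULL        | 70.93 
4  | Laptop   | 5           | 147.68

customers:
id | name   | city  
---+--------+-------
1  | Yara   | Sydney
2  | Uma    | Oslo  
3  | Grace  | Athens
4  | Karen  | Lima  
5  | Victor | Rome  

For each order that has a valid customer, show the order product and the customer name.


INNER JOIN keeps only orders rows whose customer_id matches an id in customers. Walk through each order:
  - order 1 (Keyboard): customer_id=NULL, no match -> dropped
  - order 2 (Webcam): customer_id=5 -> matches Victor
  - order 3 (Tablet): customer_id=NULL, no match -> dropped
  - order 4 (Laptop): customer_id=5 -> matches Victor
So 2 of 4 rows are dropped.

SQL:
SELECT a.product, b.name AS customer
FROM orders a
INNER JOIN customers b ON a.customer_id = b.id

Result:
product | customer
--------+---------
Webcam  | Victor  
Laptop  | Victor  


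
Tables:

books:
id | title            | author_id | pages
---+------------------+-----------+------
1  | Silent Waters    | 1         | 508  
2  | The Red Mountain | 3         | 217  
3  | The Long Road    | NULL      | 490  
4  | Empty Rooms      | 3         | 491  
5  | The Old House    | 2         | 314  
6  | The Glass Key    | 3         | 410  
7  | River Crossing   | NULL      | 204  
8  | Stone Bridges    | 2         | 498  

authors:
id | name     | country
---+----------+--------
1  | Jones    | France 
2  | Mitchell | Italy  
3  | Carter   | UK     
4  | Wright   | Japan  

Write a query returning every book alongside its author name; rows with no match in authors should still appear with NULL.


LEFT JOIN keeps every row from books (the left table); where author_id has no match in authors, the author columns become NULL. Walk through each book:
  - book 1 (Silent Waters): author_id=1 -> matches Jones
  - book 2 (The Red Mountain): author_id=3 -> matches Carter
  - book 3 (The Long Road): author_id=NULL, no match -> kept with NULL
  - book 4 (Empty Rooms): author_id=3 -> matches Carter
  - book 5 (The Old House): author_id=2 -> matches Mitchell
  - book 6 (The Glass Key): author_id=3 -> matches Carter
  - book 7 (River Crossing): author_id=NULL, no match -> kept with NULL
  - book 8 (Stone Bridges): author_id=2 -> matches Mitchell
All 8 rows appear; 2 have NULL author.

SQL:
SELECT a.title, b.name AS author
FROM books a
LEFT JOIN authors b ON a.author_id = b.id

Result:
title            | author  
-----------------+---------
Silent Waters    | Jones   
The Red Mountain | Carter  
The Long Road    | NULL    
Empty Rooms      | Carter  
The Old House    | Mitchell
The Glass Key    | Carter  
River Crossing   | NULL    
Stone Bridges    | Mitchell


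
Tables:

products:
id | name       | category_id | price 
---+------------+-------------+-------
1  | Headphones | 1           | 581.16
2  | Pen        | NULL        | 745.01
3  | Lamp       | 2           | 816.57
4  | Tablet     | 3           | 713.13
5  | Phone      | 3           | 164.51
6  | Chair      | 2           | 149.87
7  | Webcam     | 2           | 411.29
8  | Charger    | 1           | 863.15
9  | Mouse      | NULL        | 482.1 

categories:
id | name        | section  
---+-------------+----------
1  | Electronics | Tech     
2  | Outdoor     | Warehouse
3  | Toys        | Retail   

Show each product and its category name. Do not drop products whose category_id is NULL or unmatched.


LEFT JOIN keeps every row from products (the left table); where category_id has no match in categories, the category columns become NULL. Walk through each product:
  - product 1 (Headphones): category_id=1 -> matches Electronics
  - product 2 (Pen): category_id=NULL, no match -> kept with NULL
  - product 3 (Lamp): category_id=2 -> matches Outdoor
  - product 4 (Tablet): category_id=3 -> matches Toys
  - product 5 (Phone): category_id=3 -> matches Toys
  - product 6 (Chair): category_id=2 -> matches Outdoor
  - product 7 (Webcam): category_id=2 -> matches Outdoor
  - product 8 (Charger): category_id=1 -> matches Electronics
  - product 9 (Mouse): category_id=NULL, no match -> kept with NULL
All 9 rows appear; 2 have NULL category.

SQL:
SELECT a.name, b.name AS category
FROM products a
LEFT JOIN categories b ON a.category_id = b.id

Result:
name       | category   
-----------+------------
Headphones | Electronics
Pen        | NULL       
Lamp       | Outdoor    
Tablet     | Toys       
Phone      | Toys       
Chair      | Outdoor    
Webcam     | Outdoor    
Charger    | Electronics
Mouse      | NULL       


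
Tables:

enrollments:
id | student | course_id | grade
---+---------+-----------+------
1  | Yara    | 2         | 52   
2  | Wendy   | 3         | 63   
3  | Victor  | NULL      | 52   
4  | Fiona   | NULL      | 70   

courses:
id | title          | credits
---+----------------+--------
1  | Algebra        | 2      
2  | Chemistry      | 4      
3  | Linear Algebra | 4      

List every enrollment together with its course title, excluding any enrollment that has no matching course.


INNER JOIN keeps only enrollments rows whose course_id matches an id in courses. Walk through each enrollment:
  - enrollment 1 (Yara): course_id=2 -> matches Chemistry
  - enrollment 2 (Wendy): course_id=3 -> matches Linear Algebra
  - enrollment 3 (Victor): course_id=NULL, no match -> dropped
  - enrollment 4 (Fiona): course_id=NULL, no match -> dropped
So 2 of 4 rows are dropped.

SQL:
SELECT a.student, b.title AS course
FROM enrollments a
INNER JOIN courses b ON a.course_id = b.id

Result:
student | course        
--------+---------------
Yara    | Chemistry     
Wendy   | Linear Algebra


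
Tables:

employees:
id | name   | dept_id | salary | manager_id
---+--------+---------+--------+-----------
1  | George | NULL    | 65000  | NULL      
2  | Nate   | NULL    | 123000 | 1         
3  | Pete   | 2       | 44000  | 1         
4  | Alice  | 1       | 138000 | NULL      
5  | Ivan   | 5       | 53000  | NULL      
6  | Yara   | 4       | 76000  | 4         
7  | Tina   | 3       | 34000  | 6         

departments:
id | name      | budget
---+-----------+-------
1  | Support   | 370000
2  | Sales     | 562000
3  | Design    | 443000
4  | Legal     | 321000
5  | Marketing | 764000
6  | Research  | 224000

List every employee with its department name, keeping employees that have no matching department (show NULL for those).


LEFT JOIN keeps every row from employees (the left table); where dept_id has no match in departments, the department columns become NULL. Walk through each employee:
  - employee 1 (George): dept_id=NULL, no match -> kept with NULL
  - employee 2 (Nate): dept_id=NULL, no match -> kept with NULL
  - employee 3 (Pete): dept_id=2 -> matches Sales
  - employee 4 (Alice): dept_id=1 -> matches Support
  - employee 5 (Ivan): dept_id=5 -> matches Marketing
  - employee 6 (Yara): dept_id=4 -> matches Legal
  - employee 7 (Tina): dept_id=3 -> matches Design
All 7 rows appear; 2 have NULL department.

SQL:
SELECT a.name, b.name AS department
FROM employees a
LEFT JOIN departments b ON a.dept_id = b.id

Result:
name   | department
-------+-----------
George | NULL      
Nate   | NULL      
Pete   | Sales     
Alice  | Support   
Ivan   | Marketing 
Yara   | Legal     
Tina   | Design    


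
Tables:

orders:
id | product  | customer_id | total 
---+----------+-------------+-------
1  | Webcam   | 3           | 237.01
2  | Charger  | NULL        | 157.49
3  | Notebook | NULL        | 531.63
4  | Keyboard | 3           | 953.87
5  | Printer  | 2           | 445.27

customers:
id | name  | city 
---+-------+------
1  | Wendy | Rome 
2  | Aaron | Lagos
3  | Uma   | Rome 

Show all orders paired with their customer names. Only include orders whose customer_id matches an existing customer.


INNER JOIN keeps only orders rows whose customer_id matches an id in customers. Walk through each order:
  - order 1 (Webcam): customer_id=3 -> matches Uma
  - order 2 (Charger): customer_id=NULL, no match -> dropped
  - order 3 (Notebook): customer_id=NULL, no match -> dropped
  - order 4 (Keyboard): customer_id=3 -> matches Uma
  - order 5 (Printer): customer_id=2 -> matches Aaron
So 2 of 5 rows are dropped.

SQL:
SELECT a.product, b.name AS customer
FROM orders a
INNER JOIN customers b ON a.customer_id = b.id

Result:
product  | customer
---------+---------
Webcam   | Uma     
Keyboard | Uma     
Printer  | Aaron   


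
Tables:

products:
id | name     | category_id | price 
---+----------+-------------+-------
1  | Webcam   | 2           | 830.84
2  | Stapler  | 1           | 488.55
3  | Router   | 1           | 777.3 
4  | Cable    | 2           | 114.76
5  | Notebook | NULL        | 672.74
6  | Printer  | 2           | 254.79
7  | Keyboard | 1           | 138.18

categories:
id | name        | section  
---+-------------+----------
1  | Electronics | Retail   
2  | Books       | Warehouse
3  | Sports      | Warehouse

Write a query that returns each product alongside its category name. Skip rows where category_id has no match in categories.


INNER JOIN keeps only products rows whose category_id matches an id in categories. Walk through each product:
  - product 1 (Webcam): category_id=2 -> matches Books
  - product 2 (Stapler): category_id=1 -> matches Electronics
  - product 3 (Router): category_id=1 -> matches Electronics
  - product 4 (Cable): category_id=2 -> matches Books
  - product 5 (Notebook): category_id=NULL, no match -> dropped
  - product 6 (Printer): category_id=2 -> matches Books
  - product 7 (Keyboard): category_id=1 -> matches Electronics
So 1 of 7 rows is dropped.

SQL:
SELECT a.name, b.name AS category
FROM products a
INNER JOIN categories b ON a.category_id = b.id

Result:
name     | category   
---------+------------
Webcam   | Books      
Stapler  | Electronics
Router   | Electronics
Cable    | Books      
Printer  | Books      
Keyboard | Electronics


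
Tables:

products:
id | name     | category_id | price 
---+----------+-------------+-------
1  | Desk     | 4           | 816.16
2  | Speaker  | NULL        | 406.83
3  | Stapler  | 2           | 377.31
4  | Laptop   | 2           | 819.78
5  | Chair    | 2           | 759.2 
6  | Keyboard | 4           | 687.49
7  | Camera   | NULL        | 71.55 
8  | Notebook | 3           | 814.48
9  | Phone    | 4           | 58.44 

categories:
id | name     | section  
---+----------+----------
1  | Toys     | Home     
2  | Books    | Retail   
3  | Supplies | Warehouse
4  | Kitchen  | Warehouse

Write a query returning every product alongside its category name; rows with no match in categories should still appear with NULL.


LEFT JOIN keeps every row from products (the left table); where category_id has no match in categories, the category columns become NULL. Walk through each product:
  - product 1 (Desk): category_id=4 -> matches Kitchen
  - product 2 (Speaker): category_id=NULL, no match -> kept with NULL
  - product 3 (Stapler): category_id=2 -> matches Books
  - product 4 (Laptop): category_id=2 -> matches Books
  - product 5 (Chair): category_id=2 -> matches Books
  - product 6 (Keyboard): category_id=4 -> matches Kitchen
  - product 7 (Camera): category_id=NULL, no match -> kept with NULL
  - product 8 (Notebook): category_id=3 -> matches Supplies
  - product 9 (Phone): category_id=4 -> matches Kitchen
All 9 rows appear; 2 have NULL category.

SQL:
SELECT a.name, b.name AS category
FROM products a
LEFT JOIN categories b ON a.category_id = b.id

Result:
name     | category
---------+---------
Desk     | Kitchen 
Speaker  | NULL    
Stapler  | Books   
Laptop   | Books   
Chair    | Books   
Keyboard | Kitchen 
Camera   | NULL    
Notebook | Supplies
Phone    | Kitchen 


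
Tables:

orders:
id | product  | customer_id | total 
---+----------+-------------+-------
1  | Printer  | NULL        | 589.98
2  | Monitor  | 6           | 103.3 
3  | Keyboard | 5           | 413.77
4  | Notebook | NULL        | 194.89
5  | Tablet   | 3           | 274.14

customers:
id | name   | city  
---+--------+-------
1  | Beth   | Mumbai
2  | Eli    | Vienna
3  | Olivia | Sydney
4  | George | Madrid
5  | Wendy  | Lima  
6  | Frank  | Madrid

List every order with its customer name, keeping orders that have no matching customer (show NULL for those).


LEFT JOIN keeps every row from orders (the left table); where customer_id has no match in customers, the customer columns become NULL. Walk through each order:
  - order 1 (Printer): customer_id=NULL, no match -> kept with NULL
  - order 2 (Monitor): customer_id=6 -> matches Frank
  - order 3 (Keyboard): customer_id=5 -> matches Wendy
  - order 4 (Notebook): customer_id=NULL, no match -> kept with NULL
  - order 5 (Tablet): customer_id=3 -> matches Olivia
All 5 rows appear; 2 have NULL customer.

SQL:
SELECT a.product, b.name AS customer
FROM orders a
LEFT JOIN customers b ON a.customer_id = b.id

Result:
product  | customer
---------+---------
Printer  | NULL    
Monitor  | Frank   
Keyboard | Wendy   
Notebook | NULL    
Tablet   | Olivia  


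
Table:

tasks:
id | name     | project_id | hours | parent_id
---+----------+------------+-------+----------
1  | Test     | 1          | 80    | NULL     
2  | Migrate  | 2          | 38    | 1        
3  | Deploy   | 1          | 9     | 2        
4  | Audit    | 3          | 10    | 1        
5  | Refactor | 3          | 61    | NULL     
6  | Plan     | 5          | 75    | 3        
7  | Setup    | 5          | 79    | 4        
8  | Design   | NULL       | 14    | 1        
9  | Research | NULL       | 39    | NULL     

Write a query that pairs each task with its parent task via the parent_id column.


This is a self-join: tasks is joined to a second copy of itself, matching each row's parent_id to another row's id. Use LEFT JOIN so rows with parent_id=NULL are kept.
  - task 1 (Test): parent_id=NULL -> NULL
  - task 2 (Migrate): parent_id=1 -> Test
  - task 3 (Deploy): parent_id=2 -> Migrate
  - task 4 (Audit): parent_id=1 -> Test
  - task 5 (Refactor): parent_id=NULL -> NULL
  - task 6 (Plan): parent_id=3 -> Deploy
  - task 7 (Setup): parent_id=4 -> Audit
  - task 8 (Design): parent_id=1 -> Test
  - task 9 (Research): parent_id=NULL -> NULL

SQL:
SELECT a.name AS item, b.name AS parent
FROM tasks a
LEFT JOIN tasks b ON a.parent_id = b.id

Result:
item     | parent 
---------+--------
Test     | NULL   
Migrate  | Test   
Deploy   | Migrate
Audit    | Test   
Refactor | NULL   
Plan     | Deploy 
Setup    | Audit  
Design   | Test   
Research | NULL   


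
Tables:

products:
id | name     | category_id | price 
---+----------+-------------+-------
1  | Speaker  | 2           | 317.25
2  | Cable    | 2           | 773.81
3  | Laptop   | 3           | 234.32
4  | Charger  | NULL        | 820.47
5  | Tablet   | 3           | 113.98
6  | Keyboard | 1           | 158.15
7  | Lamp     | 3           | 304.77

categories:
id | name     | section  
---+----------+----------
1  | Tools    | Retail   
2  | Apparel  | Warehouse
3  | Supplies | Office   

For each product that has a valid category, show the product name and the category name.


INNER JOIN keeps only products rows whose category_id matches an id in categories. Walk through each product:
  - product 1 (Speaker): category_id=2 -> matches Apparel
  - product 2 (Cable): category_id=2 -> matches Apparel
  - product 3 (Laptop): category_id=3 -> matches Supplies
  - product 4 (Charger): category_id=NULL, no match -> dropped
  - product 5 (Tablet): category_id=3 -> matches Supplies
  - product 6 (Keyboard): category_id=1 -> matches Tools
  - product 7 (Lamp): category_id=3 -> matches Supplies
So 1 of 7 rows is dropped.

SQL:
SELECT a.name, b.name AS category
FROM products a
INNER JOIN categories b ON a.category_id = b.id

Result:
name     | category
---------+---------
Speaker  | Apparel 
Cable    | Apparel 
Laptop   | Supplies
Tablet   | Supplies
Keyboard | Tools   
Lamp     | Supplies
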